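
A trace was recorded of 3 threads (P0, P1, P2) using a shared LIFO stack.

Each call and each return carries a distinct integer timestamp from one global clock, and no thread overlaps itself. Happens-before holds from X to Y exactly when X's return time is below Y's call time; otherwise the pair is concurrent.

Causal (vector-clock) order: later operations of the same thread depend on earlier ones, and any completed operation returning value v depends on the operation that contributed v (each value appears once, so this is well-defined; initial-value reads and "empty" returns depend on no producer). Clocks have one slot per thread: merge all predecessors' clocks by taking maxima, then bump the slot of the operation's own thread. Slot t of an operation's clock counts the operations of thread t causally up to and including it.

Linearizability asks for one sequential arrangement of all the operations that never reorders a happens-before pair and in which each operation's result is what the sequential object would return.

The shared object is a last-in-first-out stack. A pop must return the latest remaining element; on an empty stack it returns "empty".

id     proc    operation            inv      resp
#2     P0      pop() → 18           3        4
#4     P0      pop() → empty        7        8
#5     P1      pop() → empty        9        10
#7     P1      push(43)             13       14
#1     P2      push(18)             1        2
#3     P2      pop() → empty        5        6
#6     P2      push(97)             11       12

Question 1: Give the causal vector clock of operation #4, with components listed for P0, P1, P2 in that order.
Answer: (2, 0, 1)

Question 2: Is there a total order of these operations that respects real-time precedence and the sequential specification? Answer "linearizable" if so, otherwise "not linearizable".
witness order: #1, #2, #3, #4, #5, #6, #7
step 1: #1 push(18) — stack <18>
step 2: #2 pop() → 18 — stack <>
step 3: #3 pop() → empty — stack <>
step 4: #4 pop() → empty — stack <>
step 5: #5 pop() → empty — stack <>
step 6: #6 push(97) — stack <97>
step 7: #7 push(43) — stack <97,43>

linearizable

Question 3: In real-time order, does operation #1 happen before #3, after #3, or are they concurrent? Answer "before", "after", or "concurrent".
Answer: before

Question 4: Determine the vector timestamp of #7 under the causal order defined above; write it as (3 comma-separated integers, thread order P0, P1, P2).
Answer: (0, 2, 0)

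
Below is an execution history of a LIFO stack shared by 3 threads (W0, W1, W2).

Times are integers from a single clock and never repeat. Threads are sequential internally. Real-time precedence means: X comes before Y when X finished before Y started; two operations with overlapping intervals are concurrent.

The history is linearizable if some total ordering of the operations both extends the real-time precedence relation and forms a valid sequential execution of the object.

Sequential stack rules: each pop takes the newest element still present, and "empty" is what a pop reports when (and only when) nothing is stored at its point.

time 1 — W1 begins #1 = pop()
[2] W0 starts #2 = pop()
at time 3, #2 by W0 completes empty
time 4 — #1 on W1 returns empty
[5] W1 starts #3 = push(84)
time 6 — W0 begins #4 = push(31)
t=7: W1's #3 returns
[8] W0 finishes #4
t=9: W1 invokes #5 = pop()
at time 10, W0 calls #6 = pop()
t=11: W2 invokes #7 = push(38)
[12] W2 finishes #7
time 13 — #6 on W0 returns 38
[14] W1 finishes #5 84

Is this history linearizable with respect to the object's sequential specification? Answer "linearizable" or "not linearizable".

linearizable

witness order: #1, #2, #4, #3, #5, #7, #6
1. #1 pop() → empty, leaving stack <>
2. #2 pop() → empty, leaving stack <>
3. #4 push(31), leaving stack <31>
4. #3 push(84), leaving stack <31,84>
5. #5 pop() → 84, leaving stack <31>
6. #7 push(38), leaving stack <31,38>
7. #6 pop() → 38, leaving stack <31>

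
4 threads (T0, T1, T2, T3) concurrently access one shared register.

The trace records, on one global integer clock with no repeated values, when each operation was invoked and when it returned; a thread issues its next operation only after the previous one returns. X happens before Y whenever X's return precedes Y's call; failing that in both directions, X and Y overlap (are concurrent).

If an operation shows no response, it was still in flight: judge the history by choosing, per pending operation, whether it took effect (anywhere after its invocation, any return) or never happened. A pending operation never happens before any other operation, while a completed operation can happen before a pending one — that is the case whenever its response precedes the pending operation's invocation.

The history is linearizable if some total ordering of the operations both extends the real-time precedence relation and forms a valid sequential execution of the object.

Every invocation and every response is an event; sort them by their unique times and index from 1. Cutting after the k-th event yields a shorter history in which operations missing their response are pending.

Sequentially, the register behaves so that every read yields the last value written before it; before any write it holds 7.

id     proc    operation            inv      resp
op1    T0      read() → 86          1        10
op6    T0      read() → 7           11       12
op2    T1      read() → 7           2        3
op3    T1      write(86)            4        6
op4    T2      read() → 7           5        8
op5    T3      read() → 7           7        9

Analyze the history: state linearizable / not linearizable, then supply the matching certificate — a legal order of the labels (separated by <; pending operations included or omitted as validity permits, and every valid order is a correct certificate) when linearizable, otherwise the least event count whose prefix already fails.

through event 8 a valid linearization exists; event 9 (op5 responding at time 9) ends that
the 4 completed operations admit 3 real-time orders; each fails the register replay
no completion choice of the 1 pending operation (op1) rescues it — every subset was tried
for example op2, op3, op4, op5 (pending dropped) fails at step 3: op4 read() → 7 is not legal there
for example op2, op3, op5, op4 (pending dropped) fails at step 3: op5 read() → 7 is not legal there

not linearizable — minimal violating prefix: 9 events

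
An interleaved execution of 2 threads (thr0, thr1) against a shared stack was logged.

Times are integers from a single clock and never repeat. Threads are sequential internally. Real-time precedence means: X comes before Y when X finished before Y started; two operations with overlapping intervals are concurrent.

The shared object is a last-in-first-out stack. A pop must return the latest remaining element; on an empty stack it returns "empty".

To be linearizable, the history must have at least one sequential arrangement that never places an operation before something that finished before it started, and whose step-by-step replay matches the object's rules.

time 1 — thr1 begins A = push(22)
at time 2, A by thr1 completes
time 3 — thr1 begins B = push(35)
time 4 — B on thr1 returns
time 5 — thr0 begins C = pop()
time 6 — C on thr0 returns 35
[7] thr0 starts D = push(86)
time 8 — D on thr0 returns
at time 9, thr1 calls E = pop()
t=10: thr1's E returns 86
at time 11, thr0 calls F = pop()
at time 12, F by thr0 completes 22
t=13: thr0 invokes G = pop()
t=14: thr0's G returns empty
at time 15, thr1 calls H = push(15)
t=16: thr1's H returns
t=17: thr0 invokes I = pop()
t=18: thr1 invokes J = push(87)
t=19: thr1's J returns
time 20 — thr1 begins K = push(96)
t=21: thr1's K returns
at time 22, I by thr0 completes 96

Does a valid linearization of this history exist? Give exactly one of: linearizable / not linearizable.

one valid linearization: A, B, C, D, E, F, G, H, J, K, I
1. A push(22), leaving stack <22>
2. B push(35), leaving stack <22,35>
3. C pop() → 35, leaving stack <22>
4. D push(86), leaving stack <22,86>
5. E pop() → 86, leaving stack <22>
6. F pop() → 22, leaving stack <>
7. G pop() → empty, leaving stack <>
8. H push(15), leaving stack <15>
9. J push(87), leaving stack <15,87>
10. K push(96), leaving stack <15,87,96>
11. I pop() → 96, leaving stack <15,87>

linearizable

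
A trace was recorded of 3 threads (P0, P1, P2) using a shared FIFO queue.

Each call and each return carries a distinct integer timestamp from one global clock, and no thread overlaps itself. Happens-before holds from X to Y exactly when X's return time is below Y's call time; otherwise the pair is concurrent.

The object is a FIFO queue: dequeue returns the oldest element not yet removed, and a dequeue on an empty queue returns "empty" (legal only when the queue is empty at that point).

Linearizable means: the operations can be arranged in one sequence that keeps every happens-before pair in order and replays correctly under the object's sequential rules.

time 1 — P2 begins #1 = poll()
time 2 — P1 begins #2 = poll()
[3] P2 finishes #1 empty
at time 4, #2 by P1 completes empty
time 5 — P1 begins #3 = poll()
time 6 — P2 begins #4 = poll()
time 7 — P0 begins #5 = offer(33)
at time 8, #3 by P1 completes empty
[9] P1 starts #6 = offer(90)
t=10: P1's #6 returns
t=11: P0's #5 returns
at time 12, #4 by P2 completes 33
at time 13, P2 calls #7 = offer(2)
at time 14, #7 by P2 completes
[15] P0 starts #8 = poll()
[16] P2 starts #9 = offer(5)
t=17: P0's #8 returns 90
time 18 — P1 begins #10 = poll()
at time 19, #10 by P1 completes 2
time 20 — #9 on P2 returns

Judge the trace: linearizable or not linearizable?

linearizable

one valid linearization: #1, #2, #3, #5, #4, #6, #7, #8, #9, #10
step 1: #1 poll() → empty — queue <>
step 2: #2 poll() → empty — queue <>
step 3: #3 poll() → empty — queue <>
step 4: #5 offer(33) — queue <33>
step 5: #4 poll() → 33 — queue <>
step 6: #6 offer(90) — queue <90>
step 7: #7 offer(2) — queue <90,2>
step 8: #8 poll() → 90 — queue <2>
step 9: #9 offer(5) — queue <2,5>
step 10: #10 poll() → 2 — queue <5>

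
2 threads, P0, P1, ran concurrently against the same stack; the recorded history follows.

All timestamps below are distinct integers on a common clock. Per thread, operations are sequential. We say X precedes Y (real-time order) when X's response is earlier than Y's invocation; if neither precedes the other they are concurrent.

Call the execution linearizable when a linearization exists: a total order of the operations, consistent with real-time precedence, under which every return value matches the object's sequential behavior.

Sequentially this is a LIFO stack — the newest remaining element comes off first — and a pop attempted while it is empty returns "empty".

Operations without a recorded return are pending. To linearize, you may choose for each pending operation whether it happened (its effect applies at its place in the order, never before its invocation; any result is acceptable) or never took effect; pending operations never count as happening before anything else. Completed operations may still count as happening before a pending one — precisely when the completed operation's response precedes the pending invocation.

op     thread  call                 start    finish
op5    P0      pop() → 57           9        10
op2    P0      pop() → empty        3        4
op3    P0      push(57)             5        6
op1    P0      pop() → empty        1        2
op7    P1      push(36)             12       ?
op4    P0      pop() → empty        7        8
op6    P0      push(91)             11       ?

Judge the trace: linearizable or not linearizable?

already the first 8 events (up to op4's response at time 8) admit no linearization; the first 7 still do
exactly one order of the 4 completed ops respects real time; the stack replay fails
take op1, op2, op3, op4: step 4 already fails, because op4 pop() → empty cannot occur there

not linearizable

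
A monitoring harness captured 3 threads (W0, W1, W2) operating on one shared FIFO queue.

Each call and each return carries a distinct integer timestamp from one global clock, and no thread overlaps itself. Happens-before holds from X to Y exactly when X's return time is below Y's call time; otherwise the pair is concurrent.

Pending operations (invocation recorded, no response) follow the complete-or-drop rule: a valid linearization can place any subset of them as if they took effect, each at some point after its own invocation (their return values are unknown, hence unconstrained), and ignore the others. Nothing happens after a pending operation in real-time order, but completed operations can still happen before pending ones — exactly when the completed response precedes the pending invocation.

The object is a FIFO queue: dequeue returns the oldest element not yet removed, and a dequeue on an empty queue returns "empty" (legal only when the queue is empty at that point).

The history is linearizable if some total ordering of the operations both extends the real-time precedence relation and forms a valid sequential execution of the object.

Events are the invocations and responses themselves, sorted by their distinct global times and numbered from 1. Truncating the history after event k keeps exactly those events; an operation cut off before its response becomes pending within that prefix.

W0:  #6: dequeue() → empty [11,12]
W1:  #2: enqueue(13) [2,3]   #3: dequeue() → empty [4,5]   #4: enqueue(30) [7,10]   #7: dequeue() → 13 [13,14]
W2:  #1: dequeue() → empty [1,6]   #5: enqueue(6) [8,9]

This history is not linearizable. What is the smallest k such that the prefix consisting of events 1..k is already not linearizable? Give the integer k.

6

events 1..5 are linearizable; a witness order is #2, #1, #3:
after step 1 (#2 enqueue(13)): queue <13>
after step 2 (#1 dequeue() (pending, included)): queue <>
after step 3 (#3 dequeue() → empty): queue <>
adding event 6 (#1 responds at 6) leaves no legal real-time order
e.g. #1, #2, #3: illegal at step 3, since #3 dequeue() → empty cannot apply there
e.g. #2, #1, #3: illegal at step 2, since #1 dequeue() → empty cannot apply there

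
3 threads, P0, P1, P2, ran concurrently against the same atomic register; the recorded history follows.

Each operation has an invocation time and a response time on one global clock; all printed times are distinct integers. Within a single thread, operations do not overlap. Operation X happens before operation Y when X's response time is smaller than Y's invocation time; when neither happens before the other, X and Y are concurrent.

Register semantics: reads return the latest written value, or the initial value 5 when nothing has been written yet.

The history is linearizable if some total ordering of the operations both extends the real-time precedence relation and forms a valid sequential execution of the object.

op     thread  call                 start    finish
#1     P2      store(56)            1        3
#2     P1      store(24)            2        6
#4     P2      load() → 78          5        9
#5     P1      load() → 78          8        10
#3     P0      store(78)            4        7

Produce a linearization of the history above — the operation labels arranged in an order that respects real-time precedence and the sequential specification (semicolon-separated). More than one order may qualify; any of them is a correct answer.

#1; #2; #3; #4; #5

after step 1 (#1 store(56)): value 56
after step 2 (#2 store(24)): value 24
after step 3 (#3 store(78)): value 78
after step 4 (#4 load() → 78): value 78
after step 5 (#5 load() → 78): value 78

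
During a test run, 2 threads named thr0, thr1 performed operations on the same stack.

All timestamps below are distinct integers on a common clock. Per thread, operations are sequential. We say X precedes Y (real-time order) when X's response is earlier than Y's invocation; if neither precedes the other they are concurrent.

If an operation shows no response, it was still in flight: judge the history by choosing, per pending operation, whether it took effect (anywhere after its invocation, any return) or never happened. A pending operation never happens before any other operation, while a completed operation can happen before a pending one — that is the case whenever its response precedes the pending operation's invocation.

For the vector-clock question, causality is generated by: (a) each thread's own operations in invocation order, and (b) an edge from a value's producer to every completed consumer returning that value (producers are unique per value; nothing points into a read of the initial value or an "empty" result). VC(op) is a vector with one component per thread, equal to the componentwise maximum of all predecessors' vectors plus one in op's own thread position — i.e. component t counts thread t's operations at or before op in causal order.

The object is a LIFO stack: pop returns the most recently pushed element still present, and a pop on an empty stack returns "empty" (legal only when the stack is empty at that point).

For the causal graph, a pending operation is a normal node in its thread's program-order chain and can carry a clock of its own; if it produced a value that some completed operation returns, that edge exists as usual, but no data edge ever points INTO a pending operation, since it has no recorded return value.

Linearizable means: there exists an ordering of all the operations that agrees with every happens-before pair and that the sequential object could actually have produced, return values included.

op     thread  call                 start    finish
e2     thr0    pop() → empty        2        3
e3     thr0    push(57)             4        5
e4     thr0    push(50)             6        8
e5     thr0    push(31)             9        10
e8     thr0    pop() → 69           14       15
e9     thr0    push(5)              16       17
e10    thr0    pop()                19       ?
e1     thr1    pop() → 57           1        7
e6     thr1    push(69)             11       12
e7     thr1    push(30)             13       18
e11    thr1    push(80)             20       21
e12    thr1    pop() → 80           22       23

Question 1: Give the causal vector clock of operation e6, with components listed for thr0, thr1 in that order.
Answer: (2, 2)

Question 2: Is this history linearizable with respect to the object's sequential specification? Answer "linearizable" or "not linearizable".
linearizable

one valid linearization: e2, e3, e1, e4, e5, e6, e8, e7, e9, e10, e11, e12
1. e2 pop() → empty, leaving stack <>
2. e3 push(57), leaving stack <57>
3. e1 pop() → 57, leaving stack <>
4. e4 push(50), leaving stack <50>
5. e5 push(31), leaving stack <50,31>
6. e6 push(69), leaving stack <50,31,69>
7. e8 pop() → 69, leaving stack <50,31>
8. e7 push(30), leaving stack <50,31,30>
9. e9 push(5), leaving stack <50,31,30,5>
10. e10 pop() (pending, included), leaving stack <50,31,30>
11. e11 push(80), leaving stack <50,31,30,80>
12. e12 pop() → 80, leaving stack <50,31,30>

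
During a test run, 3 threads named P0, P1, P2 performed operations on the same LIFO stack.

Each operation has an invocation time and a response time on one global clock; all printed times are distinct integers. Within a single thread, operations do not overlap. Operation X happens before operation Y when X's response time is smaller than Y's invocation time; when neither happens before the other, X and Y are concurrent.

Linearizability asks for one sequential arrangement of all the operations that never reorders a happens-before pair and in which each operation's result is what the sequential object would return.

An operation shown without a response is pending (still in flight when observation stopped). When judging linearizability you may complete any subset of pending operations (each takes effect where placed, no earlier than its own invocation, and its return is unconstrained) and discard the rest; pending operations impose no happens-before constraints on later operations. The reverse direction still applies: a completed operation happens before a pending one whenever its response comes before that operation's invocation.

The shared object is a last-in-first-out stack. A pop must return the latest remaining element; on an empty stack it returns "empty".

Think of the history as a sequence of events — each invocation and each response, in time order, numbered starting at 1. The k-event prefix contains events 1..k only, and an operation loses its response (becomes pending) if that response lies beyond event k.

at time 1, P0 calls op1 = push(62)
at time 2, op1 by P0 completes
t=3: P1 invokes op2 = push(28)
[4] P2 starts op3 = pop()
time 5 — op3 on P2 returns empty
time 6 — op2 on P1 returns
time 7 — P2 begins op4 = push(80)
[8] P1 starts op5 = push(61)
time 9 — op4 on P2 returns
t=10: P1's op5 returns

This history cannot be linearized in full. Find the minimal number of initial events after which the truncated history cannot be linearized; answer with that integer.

5

events 1..4 are linearizable, e.g. via op1:
step 1: op1 push(62) — stack <62>
include event 5 — op3 responding at 5 — and every candidate order breaks
including or dropping the 1 pending operation (op2) in any combination fails
take op1, op3 (pending dropped): step 2 already fails, because op3 pop() → empty cannot occur there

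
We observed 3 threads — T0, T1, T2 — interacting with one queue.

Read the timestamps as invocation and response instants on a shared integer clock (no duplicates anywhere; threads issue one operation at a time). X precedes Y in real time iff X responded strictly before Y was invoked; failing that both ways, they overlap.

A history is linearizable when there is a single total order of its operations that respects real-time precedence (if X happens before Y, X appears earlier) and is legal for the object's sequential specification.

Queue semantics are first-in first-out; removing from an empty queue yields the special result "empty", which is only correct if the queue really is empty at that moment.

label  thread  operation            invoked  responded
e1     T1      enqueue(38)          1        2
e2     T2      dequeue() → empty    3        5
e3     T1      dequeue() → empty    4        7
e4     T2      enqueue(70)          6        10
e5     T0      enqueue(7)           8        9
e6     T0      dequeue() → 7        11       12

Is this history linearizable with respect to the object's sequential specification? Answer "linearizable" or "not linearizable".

not linearizable

the violation lands at event 7, e3's response at time 7: events 1..6 linearize, events 1..7 do not
every one of the 2 real-time-consistent orders over 3 completed queue ops fails the sequential spec
including or dropping the 1 pending operation (e4) in any combination fails
sample order e1, e2, e3 (pending dropped) stalls at step 2 — e2 dequeue() → empty has no legal effect
sample order e1, e3, e2 (pending dropped) stalls at step 2 — e3 dequeue() → empty has no legal effect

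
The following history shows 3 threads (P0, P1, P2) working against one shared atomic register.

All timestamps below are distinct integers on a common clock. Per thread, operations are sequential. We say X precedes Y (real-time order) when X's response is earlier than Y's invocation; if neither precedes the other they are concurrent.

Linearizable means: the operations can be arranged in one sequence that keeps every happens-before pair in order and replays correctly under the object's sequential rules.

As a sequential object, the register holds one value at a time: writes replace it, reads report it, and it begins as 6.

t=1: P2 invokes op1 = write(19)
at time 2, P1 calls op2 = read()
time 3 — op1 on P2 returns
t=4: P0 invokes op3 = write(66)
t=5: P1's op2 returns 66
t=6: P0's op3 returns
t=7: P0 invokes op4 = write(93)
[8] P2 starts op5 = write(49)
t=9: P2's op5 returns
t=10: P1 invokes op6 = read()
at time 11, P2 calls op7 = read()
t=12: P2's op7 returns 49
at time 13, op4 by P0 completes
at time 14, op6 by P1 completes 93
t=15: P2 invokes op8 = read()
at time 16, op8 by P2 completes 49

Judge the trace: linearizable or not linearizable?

through event 15 a valid linearization exists; event 16 (op8 responding at time 16) ends that
8 completed operations, 24 real-time-consistent orders — every atomic register replay fails
e.g. op1, op2, op3, op4, op5, op6, op7, op8: illegal at step 2, since op2 read() → 66 cannot apply there
e.g. op1, op2, op3, op4, op5, op7, op6, op8: illegal at step 2, since op2 read() → 66 cannot apply there

not linearizable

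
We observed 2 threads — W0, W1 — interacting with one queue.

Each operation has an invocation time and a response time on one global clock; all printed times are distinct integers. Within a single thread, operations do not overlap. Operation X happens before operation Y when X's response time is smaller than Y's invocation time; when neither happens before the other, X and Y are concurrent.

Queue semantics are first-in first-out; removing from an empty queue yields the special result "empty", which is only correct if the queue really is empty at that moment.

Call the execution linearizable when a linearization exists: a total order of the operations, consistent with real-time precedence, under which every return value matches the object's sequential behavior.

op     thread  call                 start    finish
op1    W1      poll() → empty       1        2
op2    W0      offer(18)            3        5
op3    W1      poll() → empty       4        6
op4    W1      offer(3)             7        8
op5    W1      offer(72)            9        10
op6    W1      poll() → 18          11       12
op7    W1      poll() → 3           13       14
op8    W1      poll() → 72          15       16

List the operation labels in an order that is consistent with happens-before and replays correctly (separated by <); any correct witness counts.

1. op1 poll() → empty, leaving queue <>
2. op3 poll() → empty, leaving queue <>
3. op2 offer(18), leaving queue <18>
4. op4 offer(3), leaving queue <18,3>
5. op5 offer(72), leaving queue <18,3,72>
6. op6 poll() → 18, leaving queue <3,72>
7. op7 poll() → 3, leaving queue <72>
8. op8 poll() → 72, leaving queue <>

op1 < op3 < op2 < op4 < op5 < op6 < op7 < op8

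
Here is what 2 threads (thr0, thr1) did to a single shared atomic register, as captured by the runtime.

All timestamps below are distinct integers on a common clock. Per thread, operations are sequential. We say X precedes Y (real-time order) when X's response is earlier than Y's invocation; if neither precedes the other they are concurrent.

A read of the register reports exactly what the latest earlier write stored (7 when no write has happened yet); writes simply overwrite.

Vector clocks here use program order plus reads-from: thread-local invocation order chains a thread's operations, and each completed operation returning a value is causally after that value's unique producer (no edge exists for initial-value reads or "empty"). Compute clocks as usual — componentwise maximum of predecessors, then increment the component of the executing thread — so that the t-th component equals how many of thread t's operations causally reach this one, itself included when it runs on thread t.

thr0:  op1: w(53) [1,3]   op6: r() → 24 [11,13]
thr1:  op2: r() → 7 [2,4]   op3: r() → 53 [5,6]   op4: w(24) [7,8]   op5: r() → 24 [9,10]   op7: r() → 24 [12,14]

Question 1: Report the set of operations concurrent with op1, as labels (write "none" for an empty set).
op1 spans [1,3]: anything still running between times 1 and 3 counts as concurrent
op2 [2,4]: concurrent
op3 [5,6]: after
op4 [7,8]: after
op5 [9,10]: after
op6 [11,13]: after
op7 [12,14]: after

op2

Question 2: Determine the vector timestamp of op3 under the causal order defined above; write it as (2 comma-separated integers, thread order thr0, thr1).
root op op2, invoked 2: fresh clock plus thr1's own tick → (0, 1)
root op op1, invoked 1: fresh clock plus thr0's own tick → (1, 0)
VC(op3, invoked at 5): max of VC(op1)=(1, 0), VC(op2)=(0, 1), then +1 on thread thr1 → (1, 2)
VC(op4, invoked at 7): max of VC(op3)=(1, 2), then +1 on thread thr1 → (1, 3)
VC(op5, invoked at 9): max of VC(op4)=(1, 3), then +1 on thread thr1 → (1, 4)
VC(op6, invoked at 11): max of VC(op1)=(1, 0), VC(op4)=(1, 3), then +1 on thread thr0 → (2, 3)
VC(op7, invoked at 12): max of VC(op4)=(1, 3), VC(op5)=(1, 4), then +1 on thread thr1 → (1, 5)
target: VC(op3) = (1, 2)

(1, 2)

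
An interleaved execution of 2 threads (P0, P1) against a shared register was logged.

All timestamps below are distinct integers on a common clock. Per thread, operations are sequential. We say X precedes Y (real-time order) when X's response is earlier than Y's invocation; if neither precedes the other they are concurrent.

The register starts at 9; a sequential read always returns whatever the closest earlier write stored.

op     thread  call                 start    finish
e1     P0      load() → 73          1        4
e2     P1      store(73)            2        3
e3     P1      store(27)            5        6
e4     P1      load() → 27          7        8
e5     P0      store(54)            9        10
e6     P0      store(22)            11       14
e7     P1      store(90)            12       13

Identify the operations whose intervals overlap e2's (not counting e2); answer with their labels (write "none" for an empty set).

e1

e2 spans [2,3]: anything still running between times 2 and 3 counts as concurrent
e1 [1,4]: concurrent
e3 [5,6]: after
e4 [7,8]: after
e5 [9,10]: after
e6 [11,14]: after
e7 [12,13]: after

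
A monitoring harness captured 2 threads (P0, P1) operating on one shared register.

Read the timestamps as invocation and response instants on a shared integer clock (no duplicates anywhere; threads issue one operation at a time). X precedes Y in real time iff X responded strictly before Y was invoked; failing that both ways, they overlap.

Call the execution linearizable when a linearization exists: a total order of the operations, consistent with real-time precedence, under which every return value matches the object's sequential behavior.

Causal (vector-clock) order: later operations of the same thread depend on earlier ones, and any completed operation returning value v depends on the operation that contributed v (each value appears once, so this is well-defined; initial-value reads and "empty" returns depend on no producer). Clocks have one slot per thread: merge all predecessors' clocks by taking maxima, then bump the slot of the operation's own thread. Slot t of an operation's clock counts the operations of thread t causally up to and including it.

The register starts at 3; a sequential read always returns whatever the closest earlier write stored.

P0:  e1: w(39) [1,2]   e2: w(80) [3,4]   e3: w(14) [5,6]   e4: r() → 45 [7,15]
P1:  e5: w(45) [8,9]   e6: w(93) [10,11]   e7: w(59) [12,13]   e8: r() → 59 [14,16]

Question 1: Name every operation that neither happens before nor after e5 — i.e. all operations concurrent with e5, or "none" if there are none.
Answer: e4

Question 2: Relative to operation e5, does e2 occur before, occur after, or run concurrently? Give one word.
Answer: before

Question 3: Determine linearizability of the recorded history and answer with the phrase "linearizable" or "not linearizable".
linearizable

witness order: e1, e2, e3, e5, e4, e6, e7, e8
after step 1 (e1 w(39)): value 39
after step 2 (e2 w(80)): value 80
after step 3 (e3 w(14)): value 14
after step 4 (e5 w(45)): value 45
after step 5 (e4 r() → 45): value 45
after step 6 (e6 w(93)): value 93
after step 7 (e7 w(59)): value 59
after step 8 (e8 r() → 59): value 59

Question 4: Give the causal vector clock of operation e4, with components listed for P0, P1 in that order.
Answer: (4, 1)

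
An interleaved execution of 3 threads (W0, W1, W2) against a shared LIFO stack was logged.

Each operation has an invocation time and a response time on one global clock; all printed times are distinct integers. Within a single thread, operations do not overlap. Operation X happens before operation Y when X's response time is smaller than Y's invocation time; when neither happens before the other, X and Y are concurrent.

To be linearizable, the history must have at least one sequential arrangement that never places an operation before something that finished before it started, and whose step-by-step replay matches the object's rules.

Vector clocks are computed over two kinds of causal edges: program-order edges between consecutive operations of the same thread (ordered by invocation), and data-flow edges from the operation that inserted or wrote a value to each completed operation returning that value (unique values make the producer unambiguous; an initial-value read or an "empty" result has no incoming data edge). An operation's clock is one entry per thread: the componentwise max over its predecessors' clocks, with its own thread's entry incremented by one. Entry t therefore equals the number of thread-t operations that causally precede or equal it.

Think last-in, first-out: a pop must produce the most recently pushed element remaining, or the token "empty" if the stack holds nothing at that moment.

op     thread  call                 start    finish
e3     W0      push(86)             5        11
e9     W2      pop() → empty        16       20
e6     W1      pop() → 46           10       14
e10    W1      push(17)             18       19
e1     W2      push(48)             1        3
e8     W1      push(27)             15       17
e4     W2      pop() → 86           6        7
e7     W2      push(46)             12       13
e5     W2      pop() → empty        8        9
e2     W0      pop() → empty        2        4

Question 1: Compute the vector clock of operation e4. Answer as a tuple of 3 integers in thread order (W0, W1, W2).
no predecessors for e1 (invoked 1): W2 increments from zero → (0, 0, 1)
no predecessors for e2 (invoked 2): W0 increments from zero → (1, 0, 0)
e3 (invocation 5): componentwise max over VC(e2)=(1, 0, 0), +1 at W0, giving (2, 0, 0)
e4 (invocation 6): componentwise max over VC(e1)=(0, 0, 1), VC(e3)=(2, 0, 0), +1 at W2, giving (2, 0, 2)
e5 (invocation 8): componentwise max over VC(e4)=(2, 0, 2), +1 at W2, giving (2, 0, 3)
e7 (invocation 12): componentwise max over VC(e5)=(2, 0, 3), +1 at W2, giving (2, 0, 4)
e9 (invocation 16): componentwise max over VC(e7)=(2, 0, 4), +1 at W2, giving (2, 0, 5)
e6 (invocation 10): componentwise max over VC(e7)=(2, 0, 4), +1 at W1, giving (2, 1, 4)
e8 (invocation 15): componentwise max over VC(e6)=(2, 1, 4), +1 at W1, giving (2, 2, 4)
e10 (invocation 18): componentwise max over VC(e8)=(2, 2, 4), +1 at W1, giving (2, 3, 4)
target: VC(e4) = (2, 0, 2)

(2, 0, 2)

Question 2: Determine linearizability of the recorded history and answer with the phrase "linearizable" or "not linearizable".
prefix check: 1..8 passes, 1..9 fails once e5's time-9 response joins
every one of the 2 real-time-consistent orders over 4 completed LIFO stack ops fails the sequential spec
no completion choice of the 1 pending operation (e3) rescues it — every subset was tried
for example e1, e2, e4, e5 (pending dropped) fails at step 2: e2 pop() → empty is not legal there
for example e2, e1, e4, e5 (pending dropped) fails at step 3: e4 pop() → 86 is not legal there

not linearizable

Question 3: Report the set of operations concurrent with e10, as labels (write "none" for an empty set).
e10 spans [18,19]; an op avoiding the whole window 18..19 is ordered, any other is concurrent
e1 [1,3]: before
e2 [2,4]: before
e3 [5,11]: before
e4 [6,7]: before
e5 [8,9]: before
e6 [10,14]: before
e7 [12,13]: before
e8 [15,17]: before
e9 [16,20]: concurrent

e9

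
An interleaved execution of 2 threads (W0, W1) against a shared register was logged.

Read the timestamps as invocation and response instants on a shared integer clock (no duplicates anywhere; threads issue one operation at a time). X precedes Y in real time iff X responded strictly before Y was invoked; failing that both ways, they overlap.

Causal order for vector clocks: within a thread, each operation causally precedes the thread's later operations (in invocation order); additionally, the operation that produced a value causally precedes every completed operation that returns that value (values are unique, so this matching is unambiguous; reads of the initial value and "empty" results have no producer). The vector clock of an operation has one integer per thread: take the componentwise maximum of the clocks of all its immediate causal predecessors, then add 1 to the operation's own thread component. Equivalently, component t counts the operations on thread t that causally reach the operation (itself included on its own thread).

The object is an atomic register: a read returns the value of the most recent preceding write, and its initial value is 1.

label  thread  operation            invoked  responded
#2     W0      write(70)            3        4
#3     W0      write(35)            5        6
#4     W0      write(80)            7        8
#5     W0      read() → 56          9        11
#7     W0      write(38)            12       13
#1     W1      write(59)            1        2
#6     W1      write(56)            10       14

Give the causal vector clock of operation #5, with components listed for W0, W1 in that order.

(4, 2)

VC(#1, invoked at 1): no causal predecessors; +1 on W1 → (0, 1)
VC(#2, invoked at 3): no causal predecessors; +1 on W0 → (1, 0)
VC(#6, invoked at 10): max of VC(#1)=(0, 1), then +1 on thread W1 → (0, 2)
VC(#3, invoked at 5): max of VC(#2)=(1, 0), then +1 on thread W0 → (2, 0)
VC(#4, invoked at 7): max of VC(#3)=(2, 0), then +1 on thread W0 → (3, 0)
VC(#5, invoked at 9): max of VC(#4)=(3, 0), VC(#6)=(0, 2), then +1 on thread W0 → (4, 2)
VC(#7, invoked at 12): max of VC(#5)=(4, 2), then +1 on thread W0 → (5, 2)
target: VC(#5) = (4, 2)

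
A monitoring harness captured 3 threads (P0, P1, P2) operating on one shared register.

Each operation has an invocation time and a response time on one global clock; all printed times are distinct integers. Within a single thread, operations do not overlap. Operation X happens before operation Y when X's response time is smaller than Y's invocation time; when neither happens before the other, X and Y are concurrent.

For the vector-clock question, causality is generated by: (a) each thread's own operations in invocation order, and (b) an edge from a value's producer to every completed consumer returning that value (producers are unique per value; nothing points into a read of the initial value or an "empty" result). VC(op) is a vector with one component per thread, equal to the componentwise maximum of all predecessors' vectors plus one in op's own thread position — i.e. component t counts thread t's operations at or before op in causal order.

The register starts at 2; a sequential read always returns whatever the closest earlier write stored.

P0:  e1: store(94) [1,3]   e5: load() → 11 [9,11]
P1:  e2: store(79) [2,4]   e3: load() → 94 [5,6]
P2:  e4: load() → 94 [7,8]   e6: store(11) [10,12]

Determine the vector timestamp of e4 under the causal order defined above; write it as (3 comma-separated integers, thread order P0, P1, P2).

(1, 0, 1)

no predecessors for e2 (invoked 2): P1 increments from zero → (0, 1, 0)
no predecessors for e1 (invoked 1): P0 increments from zero → (1, 0, 0)
e4, invoked 7, takes VC(e1)=(1, 0, 0) under max, adds 1 for P2 → (1, 0, 1)
e6, invoked 10, takes VC(e4)=(1, 0, 1) under max, adds 1 for P2 → (1, 0, 2)
e3, invoked 5, takes VC(e1)=(1, 0, 0), VC(e2)=(0, 1, 0) under max, adds 1 for P1 → (1, 2, 0)
e5, invoked 9, takes VC(e1)=(1, 0, 0), VC(e6)=(1, 0, 2) under max, adds 1 for P0 → (2, 0, 2)
target: VC(e4) = (1, 0, 1)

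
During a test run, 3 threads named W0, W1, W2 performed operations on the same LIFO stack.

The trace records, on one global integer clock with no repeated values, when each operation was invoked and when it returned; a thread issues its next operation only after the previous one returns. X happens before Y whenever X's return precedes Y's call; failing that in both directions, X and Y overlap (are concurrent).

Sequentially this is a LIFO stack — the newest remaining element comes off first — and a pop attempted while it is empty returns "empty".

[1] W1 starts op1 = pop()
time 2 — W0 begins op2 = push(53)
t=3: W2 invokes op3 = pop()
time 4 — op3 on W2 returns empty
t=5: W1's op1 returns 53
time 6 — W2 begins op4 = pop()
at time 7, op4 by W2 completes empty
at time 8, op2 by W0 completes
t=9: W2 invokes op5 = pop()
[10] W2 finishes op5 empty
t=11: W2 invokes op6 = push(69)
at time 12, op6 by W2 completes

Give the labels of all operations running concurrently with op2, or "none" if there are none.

op1, op3, op4

op2 spans [2,8]; an op avoiding the whole window 2..8 is ordered, any other is concurrent
op1 [1,5]: concurrent
op3 [3,4]: concurrent
op4 [6,7]: concurrent
op5 [9,10]: after
op6 [11,12]: after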